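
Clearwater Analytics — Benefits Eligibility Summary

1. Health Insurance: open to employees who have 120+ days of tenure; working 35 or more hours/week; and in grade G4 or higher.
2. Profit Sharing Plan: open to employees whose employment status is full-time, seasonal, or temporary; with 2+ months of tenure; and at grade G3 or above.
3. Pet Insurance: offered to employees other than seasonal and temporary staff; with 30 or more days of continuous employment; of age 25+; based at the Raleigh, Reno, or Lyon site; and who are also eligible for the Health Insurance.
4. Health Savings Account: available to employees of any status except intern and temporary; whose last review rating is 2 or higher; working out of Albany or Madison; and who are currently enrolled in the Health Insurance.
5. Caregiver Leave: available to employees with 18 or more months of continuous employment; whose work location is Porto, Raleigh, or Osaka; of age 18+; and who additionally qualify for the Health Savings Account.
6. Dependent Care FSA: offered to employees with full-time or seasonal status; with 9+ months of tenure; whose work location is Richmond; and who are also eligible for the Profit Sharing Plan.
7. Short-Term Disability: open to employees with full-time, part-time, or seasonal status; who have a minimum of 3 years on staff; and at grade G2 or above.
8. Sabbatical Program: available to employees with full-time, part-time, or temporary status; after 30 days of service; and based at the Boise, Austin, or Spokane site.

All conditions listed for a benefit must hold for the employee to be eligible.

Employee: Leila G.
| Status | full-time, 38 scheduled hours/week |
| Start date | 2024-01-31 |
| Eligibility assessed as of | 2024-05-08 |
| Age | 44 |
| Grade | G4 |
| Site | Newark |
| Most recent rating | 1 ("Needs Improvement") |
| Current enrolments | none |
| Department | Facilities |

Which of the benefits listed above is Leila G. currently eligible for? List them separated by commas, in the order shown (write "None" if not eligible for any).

Service from 2024-01-31 to 2024-05-08: 98 days.
Health Insurance — service 98 days < 120 days ✗ → not eligible.
Profit Sharing Plan — status full-time ✓; service 98 days ≥ 2 months (≈60 days) ✓; grade G4 ≥ G3 ✓ → eligible.
Pet Insurance — status full-time ✓ (not excluded); service 98 days ≥ 30 days ✓; age 44 ≥ 25 ✓; site Newark ✗ (not Raleigh, Reno, or Lyon) → not eligible.
Health Savings Account — status full-time ✓ (not excluded); rating 1 < 2 ✗ → not eligible.
Caregiver Leave — service 98 days < 18 months (≈540 days) ✗ → not eligible.
Dependent Care FSA — status full-time ✓; service 98 days < 9 months (≈270 days) ✗ → not eligible.
Short-Term Disability — status full-time ✓; service 98 days < 3 years (≈1095 days) ✗ → not eligible.
Sabbatical Program — status full-time ✓; service 98 days ≥ 30 days ✓; site Newark ✗ (not Boise, Austin, or Spokane) → not eligible.

Profit Sharing Plan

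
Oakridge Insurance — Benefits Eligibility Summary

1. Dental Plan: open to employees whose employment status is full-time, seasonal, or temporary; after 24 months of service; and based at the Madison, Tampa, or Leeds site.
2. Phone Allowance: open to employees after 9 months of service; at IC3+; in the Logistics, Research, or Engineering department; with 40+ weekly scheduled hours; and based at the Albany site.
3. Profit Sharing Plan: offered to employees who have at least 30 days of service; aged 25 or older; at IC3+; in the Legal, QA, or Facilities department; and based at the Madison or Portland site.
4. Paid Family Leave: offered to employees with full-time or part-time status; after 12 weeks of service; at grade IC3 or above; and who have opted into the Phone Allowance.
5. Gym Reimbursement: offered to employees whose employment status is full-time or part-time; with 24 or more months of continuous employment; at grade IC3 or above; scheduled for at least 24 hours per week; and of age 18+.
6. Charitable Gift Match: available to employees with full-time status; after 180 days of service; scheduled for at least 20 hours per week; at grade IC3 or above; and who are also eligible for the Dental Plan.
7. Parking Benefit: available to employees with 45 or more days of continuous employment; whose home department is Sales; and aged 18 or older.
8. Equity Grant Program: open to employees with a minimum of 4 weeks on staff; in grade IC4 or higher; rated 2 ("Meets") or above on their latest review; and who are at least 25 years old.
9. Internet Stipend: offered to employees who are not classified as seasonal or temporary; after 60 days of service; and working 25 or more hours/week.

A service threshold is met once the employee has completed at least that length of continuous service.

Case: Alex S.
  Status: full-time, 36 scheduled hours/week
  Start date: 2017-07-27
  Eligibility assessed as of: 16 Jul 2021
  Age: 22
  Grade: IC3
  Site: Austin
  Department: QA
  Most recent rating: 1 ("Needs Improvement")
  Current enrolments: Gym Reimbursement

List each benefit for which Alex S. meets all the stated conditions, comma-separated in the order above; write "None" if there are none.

Service from 2017-07-27 to 16 Jul 2021: 1450 days.
Dental Plan — status full-time ✓; service 1450 days ≥ 24 months (≈720 days) ✓; site Austin ✗ (not Madison, Tampa, or Leeds) → not eligible.
Phone Allowance — service 1450 days ≥ 9 months (≈270 days) ✓; grade IC3 ≥ IC3 ✓; dept QA ✗ → not eligible.
Profit Sharing Plan — service 1450 days ≥ 30 days ✓; age 22 < 25 ✗ → not eligible.
Paid Family Leave — status full-time ✓; service 1450 days ≥ 12 weeks (≈84 days) ✓; grade IC3 ≥ IC3 ✓; not enrolled in Phone Allowance ✗ → not eligible.
Gym Reimbursement — status full-time ✓; service 1450 days ≥ 24 months (≈720 days) ✓; grade IC3 ≥ IC3 ✓; 36 hrs/wk ≥ 24 ✓; age 22 ≥ 18 ✓ → eligible.
Charitable Gift Match — status full-time ✓; service 1450 days ≥ 180 days ✓; 36 hrs/wk ≥ 20 ✓; grade IC3 ≥ IC3 ✓; not eligible for Dental Plan ✗ → not eligible.
Parking Benefit — service 1450 days ≥ 45 days ✓; dept QA ✗ → not eligible.
Equity Grant Program — service 1450 days ≥ 4 weeks (≈28 days) ✓; grade IC3 < IC4 ✗ → not eligible.
Internet Stipend — status full-time ✓ (not excluded); service 1450 days ≥ 60 days ✓; 36 hrs/wk ≥ 25 ✓ → eligible.

Gym Reimbursement, Internet Stipend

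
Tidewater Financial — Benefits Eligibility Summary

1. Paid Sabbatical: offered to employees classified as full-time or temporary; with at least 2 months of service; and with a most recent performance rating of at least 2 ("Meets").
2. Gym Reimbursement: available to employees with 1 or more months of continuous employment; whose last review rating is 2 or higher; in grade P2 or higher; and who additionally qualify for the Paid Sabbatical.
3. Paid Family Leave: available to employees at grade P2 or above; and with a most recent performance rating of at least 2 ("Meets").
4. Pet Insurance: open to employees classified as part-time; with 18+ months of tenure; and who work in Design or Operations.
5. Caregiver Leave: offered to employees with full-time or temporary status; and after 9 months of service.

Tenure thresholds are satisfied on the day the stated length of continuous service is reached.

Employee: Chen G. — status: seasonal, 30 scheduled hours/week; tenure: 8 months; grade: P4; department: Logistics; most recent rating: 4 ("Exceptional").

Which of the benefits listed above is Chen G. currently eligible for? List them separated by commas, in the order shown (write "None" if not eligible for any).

Paid Family Leave

Paid Sabbatical — status seasonal ✗ (requires full-time or temporary) → not eligible.
Gym Reimbursement — service 8 months ≥ 1 month ✓; rating 4 ≥ 2 ✓; grade P4 ≥ P2 ✓; not eligible for Paid Sabbatical ✗ → not eligible.
Paid Family Leave — grade P4 ≥ P2 ✓; rating 4 ≥ 2 ✓ → eligible.
Pet Insurance — status seasonal ✗ (requires part-time) → not eligible.
Caregiver Leave — status seasonal ✗ (requires full-time or temporary) → not eligible.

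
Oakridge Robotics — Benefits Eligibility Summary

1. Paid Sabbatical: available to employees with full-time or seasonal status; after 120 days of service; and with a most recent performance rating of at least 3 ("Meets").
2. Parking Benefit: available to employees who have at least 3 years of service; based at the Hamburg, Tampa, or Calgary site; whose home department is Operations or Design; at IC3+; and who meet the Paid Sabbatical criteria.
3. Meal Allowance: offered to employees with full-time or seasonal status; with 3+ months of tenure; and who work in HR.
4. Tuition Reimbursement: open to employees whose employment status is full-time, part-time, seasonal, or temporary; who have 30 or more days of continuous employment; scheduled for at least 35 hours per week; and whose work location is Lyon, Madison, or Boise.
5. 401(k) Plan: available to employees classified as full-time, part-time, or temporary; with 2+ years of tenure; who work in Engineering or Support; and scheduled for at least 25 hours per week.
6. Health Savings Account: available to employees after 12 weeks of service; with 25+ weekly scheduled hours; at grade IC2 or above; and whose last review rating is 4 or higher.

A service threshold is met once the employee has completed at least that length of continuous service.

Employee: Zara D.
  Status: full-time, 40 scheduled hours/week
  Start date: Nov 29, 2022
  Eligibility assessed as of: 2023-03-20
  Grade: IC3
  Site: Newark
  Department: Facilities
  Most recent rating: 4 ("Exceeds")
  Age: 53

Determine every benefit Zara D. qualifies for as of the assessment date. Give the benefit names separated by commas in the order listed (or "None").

Service from Nov 29, 2022 to 2023-03-20: 111 days.
Paid Sabbatical — status full-time ✓; service 111 days < 120 days ✗ → not eligible.
Parking Benefit — service 111 days < 3 years (≈1095 days) ✗ → not eligible.
Meal Allowance — status full-time ✓; service 111 days ≥ 3 months (≈90 days) ✓; dept Facilities ✗ → not eligible.
Tuition Reimbursement — status full-time ✓; service 111 days ≥ 30 days ✓; 40 hrs/wk ≥ 35 ✓; site Newark ✗ (not Lyon, Madison, or Boise) → not eligible.
401(k) Plan — status full-time ✓; service 111 days < 2 years (≈730 days) ✗ → not eligible.
Health Savings Account — service 111 days ≥ 12 weeks (≈84 days) ✓; 40 hrs/wk ≥ 25 ✓; grade IC3 ≥ IC2 ✓; rating 4 ≥ 4 ✓ → eligible.

Health Savings Account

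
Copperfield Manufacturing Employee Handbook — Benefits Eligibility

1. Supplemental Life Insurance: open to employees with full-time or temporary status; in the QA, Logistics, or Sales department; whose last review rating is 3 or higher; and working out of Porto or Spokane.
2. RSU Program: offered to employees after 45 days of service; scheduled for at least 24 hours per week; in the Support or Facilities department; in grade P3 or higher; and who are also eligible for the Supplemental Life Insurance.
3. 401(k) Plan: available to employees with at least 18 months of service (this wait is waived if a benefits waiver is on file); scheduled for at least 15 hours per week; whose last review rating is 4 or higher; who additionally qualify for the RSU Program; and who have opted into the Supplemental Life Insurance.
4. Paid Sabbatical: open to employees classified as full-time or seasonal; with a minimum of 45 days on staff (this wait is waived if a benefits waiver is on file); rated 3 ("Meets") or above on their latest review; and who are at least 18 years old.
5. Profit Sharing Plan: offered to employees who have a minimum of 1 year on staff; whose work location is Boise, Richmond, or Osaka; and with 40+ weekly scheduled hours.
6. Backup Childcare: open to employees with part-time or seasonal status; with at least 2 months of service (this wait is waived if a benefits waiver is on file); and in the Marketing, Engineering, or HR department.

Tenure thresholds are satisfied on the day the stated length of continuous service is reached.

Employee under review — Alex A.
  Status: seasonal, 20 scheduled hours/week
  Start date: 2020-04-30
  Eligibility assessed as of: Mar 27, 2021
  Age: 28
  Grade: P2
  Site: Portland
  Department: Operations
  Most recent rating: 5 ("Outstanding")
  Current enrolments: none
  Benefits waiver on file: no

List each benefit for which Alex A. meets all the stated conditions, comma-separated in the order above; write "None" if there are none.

Paid Sabbatical

Service from 2020-04-30 to Mar 27, 2021: 331 days.
Supplemental Life Insurance — status seasonal ✗ (requires full-time or temporary) → not eligible.
RSU Program — service 331 days ≥ 45 days ✓; 20 hrs/wk < 24 ✗ → not eligible.
401(k) Plan — no waiver, service 331 days < 18 months (≈540 days) ✗ → not eligible.
Paid Sabbatical — status seasonal ✓; no waiver, service 331 days ≥ 45 days ✓; rating 5 ≥ 3 ✓; age 28 ≥ 18 ✓ → eligible.
Profit Sharing Plan — service 331 days < 1 year (≈365 days) ✗ → not eligible.
Backup Childcare — status seasonal ✓; no waiver, service 331 days ≥ 2 months (≈60 days) ✓; dept Operations ✗ → not eligible.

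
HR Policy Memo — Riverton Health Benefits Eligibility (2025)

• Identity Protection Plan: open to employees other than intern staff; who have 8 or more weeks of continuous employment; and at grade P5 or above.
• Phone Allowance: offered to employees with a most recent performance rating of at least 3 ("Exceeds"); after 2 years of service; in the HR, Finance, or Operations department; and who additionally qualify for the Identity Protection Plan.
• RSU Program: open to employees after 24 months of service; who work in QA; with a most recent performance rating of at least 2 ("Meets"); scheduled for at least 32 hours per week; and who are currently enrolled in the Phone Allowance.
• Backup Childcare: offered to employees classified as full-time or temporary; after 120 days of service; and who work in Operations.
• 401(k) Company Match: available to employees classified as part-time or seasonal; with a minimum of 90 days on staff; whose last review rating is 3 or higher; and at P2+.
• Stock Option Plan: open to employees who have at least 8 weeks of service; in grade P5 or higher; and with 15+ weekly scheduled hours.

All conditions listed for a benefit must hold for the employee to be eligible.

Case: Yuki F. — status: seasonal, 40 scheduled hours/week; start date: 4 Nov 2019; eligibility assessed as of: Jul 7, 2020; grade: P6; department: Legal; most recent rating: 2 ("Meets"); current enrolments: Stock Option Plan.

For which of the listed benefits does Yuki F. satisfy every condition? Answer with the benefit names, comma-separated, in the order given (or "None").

Identity Protection Plan, Stock Option Plan

Service from 4 Nov 2019 to Jul 7, 2020: 246 days.
Identity Protection Plan — status seasonal ✓ (not excluded); service 246 days ≥ 8 weeks (≈56 days) ✓; grade P6 ≥ P5 ✓ → eligible.
Phone Allowance — rating 2 < 3 ✗ → not eligible.
RSU Program — service 246 days < 24 months (≈720 days) ✗ → not eligible.
Backup Childcare — status seasonal ✗ (requires full-time or temporary) → not eligible.
401(k) Company Match — status seasonal ✓; service 246 days ≥ 90 days ✓; rating 2 < 3 ✗ → not eligible.
Stock Option Plan — service 246 days ≥ 8 weeks (≈56 days) ✓; grade P6 ≥ P5 ✓; 40 hrs/wk ≥ 15 ✓ → eligible.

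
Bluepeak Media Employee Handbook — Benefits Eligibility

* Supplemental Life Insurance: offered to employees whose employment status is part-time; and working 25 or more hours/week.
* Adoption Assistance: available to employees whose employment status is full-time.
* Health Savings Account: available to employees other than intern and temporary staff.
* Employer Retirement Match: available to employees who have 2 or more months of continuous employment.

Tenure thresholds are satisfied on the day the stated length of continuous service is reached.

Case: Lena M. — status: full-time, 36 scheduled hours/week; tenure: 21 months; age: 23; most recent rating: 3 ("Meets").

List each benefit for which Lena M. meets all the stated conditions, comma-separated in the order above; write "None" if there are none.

Supplemental Life Insurance — status full-time ✗ (requires part-time) → not eligible.
Adoption Assistance — status full-time ✓ → eligible.
Health Savings Account — status full-time ✓ (not excluded) → eligible.
Employer Retirement Match — service 21 months ≥ 2 months ✓ → eligible.

Adoption Assistance, Health Savings Account, Employer Retirement Match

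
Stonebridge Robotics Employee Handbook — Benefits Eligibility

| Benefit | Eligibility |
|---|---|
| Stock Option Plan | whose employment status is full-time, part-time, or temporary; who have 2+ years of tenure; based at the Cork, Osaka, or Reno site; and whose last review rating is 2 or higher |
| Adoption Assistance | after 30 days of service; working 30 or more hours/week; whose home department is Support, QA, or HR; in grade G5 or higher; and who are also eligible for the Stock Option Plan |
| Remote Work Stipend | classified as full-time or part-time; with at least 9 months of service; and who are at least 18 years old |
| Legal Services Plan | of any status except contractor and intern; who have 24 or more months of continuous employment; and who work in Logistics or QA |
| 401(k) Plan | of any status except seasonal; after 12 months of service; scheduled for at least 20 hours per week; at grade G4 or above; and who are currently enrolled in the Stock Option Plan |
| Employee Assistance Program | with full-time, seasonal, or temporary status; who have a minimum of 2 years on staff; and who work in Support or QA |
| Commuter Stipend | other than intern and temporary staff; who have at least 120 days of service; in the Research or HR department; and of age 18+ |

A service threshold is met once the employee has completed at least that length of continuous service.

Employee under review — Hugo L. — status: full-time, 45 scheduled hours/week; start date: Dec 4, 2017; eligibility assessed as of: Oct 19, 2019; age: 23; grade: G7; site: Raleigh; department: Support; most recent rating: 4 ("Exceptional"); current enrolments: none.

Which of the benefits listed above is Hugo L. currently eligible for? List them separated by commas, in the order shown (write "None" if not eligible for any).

Remote Work Stipend

Service from Dec 4, 2017 to Oct 19, 2019: 684 days.
Stock Option Plan — status full-time ✓; service 684 days < 2 years (≈730 days) ✗ → not eligible.
Adoption Assistance — service 684 days ≥ 30 days ✓; 45 hrs/wk ≥ 30 ✓; dept Support ✓; grade G7 ≥ G5 ✓; not eligible for Stock Option Plan ✗ → not eligible.
Remote Work Stipend — status full-time ✓; service 684 days ≥ 9 months (≈270 days) ✓; age 23 ≥ 18 ✓ → eligible.
Legal Services Plan — status full-time ✓ (not excluded); service 684 days < 24 months (≈720 days) ✗ → not eligible.
401(k) Plan — status full-time ✓ (not excluded); service 684 days ≥ 12 months (≈360 days) ✓; 45 hrs/wk ≥ 20 ✓; grade G7 ≥ G4 ✓; not enrolled in Stock Option Plan ✗ → not eligible.
Employee Assistance Program — status full-time ✓; service 684 days < 2 years (≈730 days) ✗ → not eligible.
Commuter Stipend — status full-time ✓ (not excluded); service 684 days ≥ 120 days ✓; dept Support ✗ → not eligible.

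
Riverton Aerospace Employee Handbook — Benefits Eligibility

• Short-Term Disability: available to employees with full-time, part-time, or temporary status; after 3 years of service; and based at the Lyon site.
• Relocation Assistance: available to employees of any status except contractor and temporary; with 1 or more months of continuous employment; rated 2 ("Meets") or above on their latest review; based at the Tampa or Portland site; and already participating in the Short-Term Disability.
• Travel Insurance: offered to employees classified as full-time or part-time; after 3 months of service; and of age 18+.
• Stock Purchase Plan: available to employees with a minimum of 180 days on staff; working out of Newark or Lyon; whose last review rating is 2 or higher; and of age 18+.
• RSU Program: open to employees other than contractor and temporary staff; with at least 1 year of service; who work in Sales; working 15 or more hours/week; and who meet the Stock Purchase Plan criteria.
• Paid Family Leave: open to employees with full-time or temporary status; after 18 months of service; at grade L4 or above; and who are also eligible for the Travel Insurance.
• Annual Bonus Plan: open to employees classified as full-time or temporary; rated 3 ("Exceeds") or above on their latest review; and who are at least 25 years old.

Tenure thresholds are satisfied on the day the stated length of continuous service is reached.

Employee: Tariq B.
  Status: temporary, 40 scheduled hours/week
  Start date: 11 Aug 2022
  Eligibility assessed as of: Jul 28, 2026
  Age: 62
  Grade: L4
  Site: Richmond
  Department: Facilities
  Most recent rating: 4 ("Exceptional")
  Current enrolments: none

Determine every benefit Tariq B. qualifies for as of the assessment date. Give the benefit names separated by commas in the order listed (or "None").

Service from 11 Aug 2022 to Jul 28, 2026: 1447 days.
Short-Term Disability — status temporary ✓; service 1447 days ≥ 3 years (≈1095 days) ✓; site Richmond ✗ (not Lyon) → not eligible.
Relocation Assistance — status temporary ✗ (excluded) → not eligible.
Travel Insurance — status temporary ✗ (requires full-time or part-time) → not eligible.
Stock Purchase Plan — service 1447 days ≥ 180 days ✓; site Richmond ✗ (not Newark or Lyon) → not eligible.
RSU Program — status temporary ✗ (excluded) → not eligible.
Paid Family Leave — status temporary ✓; service 1447 days ≥ 18 months (≈540 days) ✓; grade L4 ≥ L4 ✓; not eligible for Travel Insurance ✗ → not eligible.
Annual Bonus Plan — status temporary ✓; rating 4 ≥ 3 ✓; age 62 ≥ 25 ✓ → eligible.

Annual Bonus Plan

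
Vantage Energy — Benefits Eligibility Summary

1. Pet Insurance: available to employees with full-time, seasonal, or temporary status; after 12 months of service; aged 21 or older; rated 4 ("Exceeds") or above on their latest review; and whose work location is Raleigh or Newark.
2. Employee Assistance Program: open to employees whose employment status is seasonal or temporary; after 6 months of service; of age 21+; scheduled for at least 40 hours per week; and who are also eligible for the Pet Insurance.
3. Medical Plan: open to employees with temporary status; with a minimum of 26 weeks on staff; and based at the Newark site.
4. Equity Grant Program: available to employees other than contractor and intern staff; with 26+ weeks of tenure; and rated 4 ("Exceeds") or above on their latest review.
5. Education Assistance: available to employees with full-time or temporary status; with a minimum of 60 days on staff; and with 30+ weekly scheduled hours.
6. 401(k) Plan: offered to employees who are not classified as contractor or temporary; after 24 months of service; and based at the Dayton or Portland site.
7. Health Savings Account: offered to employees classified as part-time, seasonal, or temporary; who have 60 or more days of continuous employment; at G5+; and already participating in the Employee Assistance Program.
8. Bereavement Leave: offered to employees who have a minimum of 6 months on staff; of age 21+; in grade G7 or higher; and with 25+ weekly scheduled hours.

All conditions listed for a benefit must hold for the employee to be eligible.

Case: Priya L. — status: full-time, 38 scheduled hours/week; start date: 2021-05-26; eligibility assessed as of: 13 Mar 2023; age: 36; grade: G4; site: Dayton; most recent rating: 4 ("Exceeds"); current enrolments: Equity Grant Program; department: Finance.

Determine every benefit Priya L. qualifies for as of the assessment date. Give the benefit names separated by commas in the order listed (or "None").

Service from 2021-05-26 to 13 Mar 2023: 656 days.
Pet Insurance — status full-time ✓; service 656 days ≥ 12 months (≈360 days) ✓; age 36 ≥ 21 ✓; rating 4 ≥ 4 ✓; site Dayton ✗ (not Raleigh or Newark) → not eligible.
Employee Assistance Program — status full-time ✗ (requires seasonal or temporary) → not eligible.
Medical Plan — status full-time ✗ (requires temporary) → not eligible.
Equity Grant Program — status full-time ✓ (not excluded); service 656 days ≥ 26 weeks (≈182 days) ✓; rating 4 ≥ 4 ✓ → eligible.
Education Assistance — status full-time ✓; service 656 days ≥ 60 days ✓; 38 hrs/wk ≥ 30 ✓ → eligible.
401(k) Plan — status full-time ✓ (not excluded); service 656 days < 24 months (≈720 days) ✗ → not eligible.
Health Savings Account — status full-time ✗ (requires part-time, seasonal, or temporary) → not eligible.
Bereavement Leave — service 656 days ≥ 6 months (≈180 days) ✓; age 36 ≥ 21 ✓; grade G4 < G7 ✗ → not eligible.

Equity Grant Program, Education Assistance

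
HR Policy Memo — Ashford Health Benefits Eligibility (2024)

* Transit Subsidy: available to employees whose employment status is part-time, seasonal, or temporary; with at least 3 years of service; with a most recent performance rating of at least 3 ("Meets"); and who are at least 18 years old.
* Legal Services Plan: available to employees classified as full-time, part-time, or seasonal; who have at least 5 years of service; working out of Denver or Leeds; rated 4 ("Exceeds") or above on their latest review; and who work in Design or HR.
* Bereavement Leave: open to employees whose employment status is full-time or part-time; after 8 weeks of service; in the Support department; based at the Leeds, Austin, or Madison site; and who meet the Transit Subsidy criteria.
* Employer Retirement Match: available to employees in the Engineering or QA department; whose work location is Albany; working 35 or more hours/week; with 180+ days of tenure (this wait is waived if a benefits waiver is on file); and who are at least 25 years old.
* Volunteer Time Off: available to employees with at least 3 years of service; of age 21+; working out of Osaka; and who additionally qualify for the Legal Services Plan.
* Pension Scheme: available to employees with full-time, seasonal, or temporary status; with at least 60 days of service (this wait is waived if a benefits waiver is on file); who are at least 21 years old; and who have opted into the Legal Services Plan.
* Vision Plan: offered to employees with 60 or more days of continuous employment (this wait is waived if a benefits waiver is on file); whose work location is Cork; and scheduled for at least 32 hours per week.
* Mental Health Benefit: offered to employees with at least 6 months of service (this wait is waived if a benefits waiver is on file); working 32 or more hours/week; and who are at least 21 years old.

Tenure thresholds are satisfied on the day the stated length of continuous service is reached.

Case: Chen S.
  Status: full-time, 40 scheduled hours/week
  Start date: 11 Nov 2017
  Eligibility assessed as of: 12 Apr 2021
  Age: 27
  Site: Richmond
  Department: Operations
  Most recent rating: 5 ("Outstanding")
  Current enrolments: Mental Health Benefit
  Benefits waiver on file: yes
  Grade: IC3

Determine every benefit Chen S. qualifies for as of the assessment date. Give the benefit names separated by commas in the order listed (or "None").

Service from 11 Nov 2017 to 12 Apr 2021: 1248 days.
Transit Subsidy — status full-time ✗ (requires part-time, seasonal, or temporary) → not eligible.
Legal Services Plan — status full-time ✓; service 1248 days < 5 years (≈1825 days) ✗ → not eligible.
Bereavement Leave — status full-time ✓; service 1248 days ≥ 8 weeks (≈56 days) ✓; dept Operations ✗ → not eligible.
Employer Retirement Match — dept Operations ✗ → not eligible.
Volunteer Time Off — service 1248 days ≥ 3 years (≈1095 days) ✓; age 27 ≥ 21 ✓; site Richmond ✗ (not Osaka) → not eligible.
Pension Scheme — status full-time ✓; benefits waiver on file ✓; age 27 ≥ 21 ✓; not enrolled in Legal Services Plan ✗ → not eligible.
Vision Plan — benefits waiver on file ✓; site Richmond ✗ (not Cork) → not eligible.
Mental Health Benefit — benefits waiver on file ✓; 40 hrs/wk ≥ 32 ✓; age 27 ≥ 21 ✓ → eligible.

Mental Health Benefit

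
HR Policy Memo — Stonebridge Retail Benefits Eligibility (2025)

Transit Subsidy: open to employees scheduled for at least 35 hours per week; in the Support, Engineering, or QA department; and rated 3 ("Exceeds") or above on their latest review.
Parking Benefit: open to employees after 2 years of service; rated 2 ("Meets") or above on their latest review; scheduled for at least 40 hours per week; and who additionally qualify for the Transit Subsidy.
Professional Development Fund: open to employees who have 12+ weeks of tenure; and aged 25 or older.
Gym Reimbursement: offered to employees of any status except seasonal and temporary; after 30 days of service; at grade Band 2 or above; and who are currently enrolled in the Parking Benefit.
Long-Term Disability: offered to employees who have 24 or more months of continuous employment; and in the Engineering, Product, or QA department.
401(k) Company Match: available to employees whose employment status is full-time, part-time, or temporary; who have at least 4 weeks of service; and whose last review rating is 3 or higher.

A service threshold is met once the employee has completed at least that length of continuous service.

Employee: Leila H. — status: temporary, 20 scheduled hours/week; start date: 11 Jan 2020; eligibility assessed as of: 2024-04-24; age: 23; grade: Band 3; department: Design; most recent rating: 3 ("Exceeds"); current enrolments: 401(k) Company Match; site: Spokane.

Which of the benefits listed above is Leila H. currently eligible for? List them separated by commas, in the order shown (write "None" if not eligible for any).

Service from 11 Jan 2020 to 2024-04-24: 1565 days.
Transit Subsidy — 20 hrs/wk < 35 ✗ → not eligible.
Parking Benefit — service 1565 days ≥ 2 years (≈730 days) ✓; rating 3 ≥ 2 ✓; 20 hrs/wk < 40 ✗ → not eligible.
Professional Development Fund — service 1565 days ≥ 12 weeks (≈84 days) ✓; age 23 < 25 ✗ → not eligible.
Gym Reimbursement — status temporary ✗ (excluded) → not eligible.
Long-Term Disability — service 1565 days ≥ 24 months (≈720 days) ✓; dept Design ✗ → not eligible.
401(k) Company Match — status temporary ✓; service 1565 days ≥ 4 weeks (≈28 days) ✓; rating 3 ≥ 3 ✓ → eligible.

401(k) Company Match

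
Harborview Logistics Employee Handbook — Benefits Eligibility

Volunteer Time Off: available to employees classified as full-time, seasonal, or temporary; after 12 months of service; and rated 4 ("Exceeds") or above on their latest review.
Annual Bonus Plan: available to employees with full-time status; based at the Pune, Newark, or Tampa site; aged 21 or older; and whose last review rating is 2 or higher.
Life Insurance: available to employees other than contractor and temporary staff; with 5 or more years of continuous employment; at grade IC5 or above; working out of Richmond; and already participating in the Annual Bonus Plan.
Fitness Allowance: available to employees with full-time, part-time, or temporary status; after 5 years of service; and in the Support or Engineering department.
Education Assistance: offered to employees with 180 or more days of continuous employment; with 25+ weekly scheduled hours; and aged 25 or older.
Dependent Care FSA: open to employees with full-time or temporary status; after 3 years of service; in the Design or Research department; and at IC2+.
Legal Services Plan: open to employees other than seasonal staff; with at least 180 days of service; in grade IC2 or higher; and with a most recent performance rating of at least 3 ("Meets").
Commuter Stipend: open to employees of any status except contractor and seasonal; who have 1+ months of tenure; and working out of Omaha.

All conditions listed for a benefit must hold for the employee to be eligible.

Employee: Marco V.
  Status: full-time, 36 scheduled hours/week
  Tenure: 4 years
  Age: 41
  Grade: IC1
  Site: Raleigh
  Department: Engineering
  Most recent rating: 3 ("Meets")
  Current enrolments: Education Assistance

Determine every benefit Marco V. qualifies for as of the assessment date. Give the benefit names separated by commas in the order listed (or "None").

Education Assistance

Volunteer Time Off — status full-time ✓; service 4 years ≥ 12 months (≈360 days) ✓; rating 3 < 4 ✗ → not eligible.
Annual Bonus Plan — status full-time ✓; site Raleigh ✗ (not Pune, Newark, or Tampa) → not eligible.
Life Insurance — status full-time ✓ (not excluded); service 4 years < 5 years ✗ → not eligible.
Fitness Allowance — status full-time ✓; service 4 years < 5 years ✗ → not eligible.
Education Assistance — service 4 years ≥ 180 days ✓; 36 hrs/wk ≥ 25 ✓; age 41 ≥ 25 ✓ → eligible.
Dependent Care FSA — status full-time ✓; service 4 years ≥ 3 years ✓; dept Engineering ✗ → not eligible.
Legal Services Plan — status full-time ✓ (not excluded); service 4 years ≥ 180 days ✓; grade IC1 < IC2 ✗ → not eligible.
Commuter Stipend — status full-time ✓ (not excluded); service 4 years ≥ 1 month (≈30 days) ✓; site Raleigh ✗ (not Omaha) → not eligible.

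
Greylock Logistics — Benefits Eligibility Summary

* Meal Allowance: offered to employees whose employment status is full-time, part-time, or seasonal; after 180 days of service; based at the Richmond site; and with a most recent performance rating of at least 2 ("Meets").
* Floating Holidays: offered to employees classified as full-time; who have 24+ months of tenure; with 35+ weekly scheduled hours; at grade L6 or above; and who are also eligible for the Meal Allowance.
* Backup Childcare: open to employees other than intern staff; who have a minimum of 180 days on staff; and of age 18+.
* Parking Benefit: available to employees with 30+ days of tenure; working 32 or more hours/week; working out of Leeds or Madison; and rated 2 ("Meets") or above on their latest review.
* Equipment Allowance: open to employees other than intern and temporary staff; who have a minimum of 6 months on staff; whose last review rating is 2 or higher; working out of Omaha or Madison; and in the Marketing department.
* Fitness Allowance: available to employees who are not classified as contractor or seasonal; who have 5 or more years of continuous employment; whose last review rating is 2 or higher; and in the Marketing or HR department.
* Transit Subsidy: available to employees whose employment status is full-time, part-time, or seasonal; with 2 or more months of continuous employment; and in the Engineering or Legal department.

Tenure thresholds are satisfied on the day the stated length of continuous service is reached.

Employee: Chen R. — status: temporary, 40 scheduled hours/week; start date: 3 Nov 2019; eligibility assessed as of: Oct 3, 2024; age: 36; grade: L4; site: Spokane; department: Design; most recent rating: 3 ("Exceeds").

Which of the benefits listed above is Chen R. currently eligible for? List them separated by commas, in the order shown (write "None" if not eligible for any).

Service from 3 Nov 2019 to Oct 3, 2024: 1796 days.
Meal Allowance — status temporary ✗ (requires full-time, part-time, or seasonal) → not eligible.
Floating Holidays — status temporary ✗ (requires full-time) → not eligible.
Backup Childcare — status temporary ✓ (not excluded); service 1796 days ≥ 180 days ✓; age 36 ≥ 18 ✓ → eligible.
Parking Benefit — service 1796 days ≥ 30 days ✓; 40 hrs/wk ≥ 32 ✓; site Spokane ✗ (not Leeds or Madison) → not eligible.
Equipment Allowance — status temporary ✗ (excluded) → not eligible.
Fitness Allowance — status temporary ✓ (not excluded); service 1796 days < 5 years (≈1825 days) ✗ → not eligible.
Transit Subsidy — status temporary ✗ (requires full-time, part-time, or seasonal) → not eligible.

Backup Childcare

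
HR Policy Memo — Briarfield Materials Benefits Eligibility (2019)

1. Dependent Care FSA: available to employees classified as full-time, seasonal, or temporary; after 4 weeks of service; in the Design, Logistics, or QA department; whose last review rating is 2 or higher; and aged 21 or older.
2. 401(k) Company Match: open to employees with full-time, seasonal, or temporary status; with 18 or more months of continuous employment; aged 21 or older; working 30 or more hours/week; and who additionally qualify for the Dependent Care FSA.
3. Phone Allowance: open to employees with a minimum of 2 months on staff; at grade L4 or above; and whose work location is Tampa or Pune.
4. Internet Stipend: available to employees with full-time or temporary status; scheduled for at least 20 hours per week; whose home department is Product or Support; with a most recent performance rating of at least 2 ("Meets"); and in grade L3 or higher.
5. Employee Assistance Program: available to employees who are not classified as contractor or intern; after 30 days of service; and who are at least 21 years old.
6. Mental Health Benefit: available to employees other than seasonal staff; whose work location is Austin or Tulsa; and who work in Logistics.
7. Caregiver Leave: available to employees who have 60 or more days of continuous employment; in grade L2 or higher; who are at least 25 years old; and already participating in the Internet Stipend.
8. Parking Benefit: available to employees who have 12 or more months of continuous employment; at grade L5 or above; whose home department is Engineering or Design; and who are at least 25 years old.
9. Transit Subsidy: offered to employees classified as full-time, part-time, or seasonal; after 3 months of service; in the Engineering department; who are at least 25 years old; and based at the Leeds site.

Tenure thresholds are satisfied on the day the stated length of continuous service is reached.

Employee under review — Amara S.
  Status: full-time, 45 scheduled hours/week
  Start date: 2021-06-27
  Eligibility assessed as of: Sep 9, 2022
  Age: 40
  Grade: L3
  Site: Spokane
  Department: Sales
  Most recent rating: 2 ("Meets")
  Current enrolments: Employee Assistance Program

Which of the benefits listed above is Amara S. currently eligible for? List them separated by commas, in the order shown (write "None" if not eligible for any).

Employee Assistance Program

Service from 2021-06-27 to Sep 9, 2022: 439 days.
Dependent Care FSA — status full-time ✓; service 439 days ≥ 4 weeks (≈28 days) ✓; dept Sales ✗ → not eligible.
401(k) Company Match — status full-time ✓; service 439 days < 18 months (≈540 days) ✗ → not eligible.
Phone Allowance — service 439 days ≥ 2 months (≈60 days) ✓; grade L3 < L4 ✗ → not eligible.
Internet Stipend — status full-time ✓; 45 hrs/wk ≥ 20 ✓; dept Sales ✗ → not eligible.
Employee Assistance Program — status full-time ✓ (not excluded); service 439 days ≥ 30 days ✓; age 40 ≥ 21 ✓ → eligible.
Mental Health Benefit — status full-time ✓ (not excluded); site Spokane ✗ (not Austin or Tulsa) → not eligible.
Caregiver Leave — service 439 days ≥ 60 days ✓; grade L3 ≥ L2 ✓; age 40 ≥ 25 ✓; not enrolled in Internet Stipend ✗ → not eligible.
Parking Benefit — service 439 days ≥ 12 months (≈360 days) ✓; grade L3 < L5 ✗ → not eligible.
Transit Subsidy — status full-time ✓; service 439 days ≥ 3 months (≈90 days) ✓; dept Sales ✗ → not eligible.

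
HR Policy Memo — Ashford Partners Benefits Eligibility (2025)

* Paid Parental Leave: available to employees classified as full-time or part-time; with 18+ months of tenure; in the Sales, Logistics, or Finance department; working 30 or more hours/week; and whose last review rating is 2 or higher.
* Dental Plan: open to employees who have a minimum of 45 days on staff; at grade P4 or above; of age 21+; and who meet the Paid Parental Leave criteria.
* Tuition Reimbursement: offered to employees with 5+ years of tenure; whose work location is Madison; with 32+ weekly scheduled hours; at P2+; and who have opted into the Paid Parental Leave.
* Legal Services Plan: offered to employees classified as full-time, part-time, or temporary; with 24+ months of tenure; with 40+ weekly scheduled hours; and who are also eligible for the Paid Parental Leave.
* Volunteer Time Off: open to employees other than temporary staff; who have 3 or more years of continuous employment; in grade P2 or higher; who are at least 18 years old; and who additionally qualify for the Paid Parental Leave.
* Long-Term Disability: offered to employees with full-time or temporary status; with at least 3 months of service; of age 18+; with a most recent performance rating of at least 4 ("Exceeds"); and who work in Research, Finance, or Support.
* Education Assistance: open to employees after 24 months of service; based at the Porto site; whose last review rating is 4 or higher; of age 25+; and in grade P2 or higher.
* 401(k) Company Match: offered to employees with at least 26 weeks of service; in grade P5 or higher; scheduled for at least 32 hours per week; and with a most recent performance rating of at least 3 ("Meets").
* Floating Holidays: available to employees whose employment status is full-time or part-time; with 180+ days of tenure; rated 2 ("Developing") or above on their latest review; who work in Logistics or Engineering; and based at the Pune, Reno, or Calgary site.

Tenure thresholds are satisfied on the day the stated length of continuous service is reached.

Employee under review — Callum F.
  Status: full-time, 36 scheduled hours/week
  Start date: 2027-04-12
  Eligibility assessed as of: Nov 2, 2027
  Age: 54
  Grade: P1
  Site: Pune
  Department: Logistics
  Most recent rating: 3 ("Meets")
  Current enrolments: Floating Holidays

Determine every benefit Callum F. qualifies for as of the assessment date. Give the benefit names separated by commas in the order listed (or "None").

Floating Holidays

Service from 2027-04-12 to Nov 2, 2027: 204 days.
Paid Parental Leave — status full-time ✓; service 204 days < 18 months (≈540 days) ✗ → not eligible.
Dental Plan — service 204 days ≥ 45 days ✓; grade P1 < P4 ✗ → not eligible.
Tuition Reimbursement — service 204 days < 5 years (≈1825 days) ✗ → not eligible.
Legal Services Plan — status full-time ✓; service 204 days < 24 months (≈720 days) ✗ → not eligible.
Volunteer Time Off — status full-time ✓ (not excluded); service 204 days < 3 years (≈1095 days) ✗ → not eligible.
Long-Term Disability — status full-time ✓; service 204 days ≥ 3 months (≈90 days) ✓; age 54 ≥ 18 ✓; rating 3 < 4 ✗ → not eligible.
Education Assistance — service 204 days < 24 months (≈720 days) ✗ → not eligible.
401(k) Company Match — service 204 days ≥ 26 weeks (≈182 days) ✓; grade P1 < P5 ✗ → not eligible.
Floating Holidays — status full-time ✓; service 204 days ≥ 180 days ✓; rating 3 ≥ 2 ✓; dept Logistics ✓; site Pune ✓ → eligible.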